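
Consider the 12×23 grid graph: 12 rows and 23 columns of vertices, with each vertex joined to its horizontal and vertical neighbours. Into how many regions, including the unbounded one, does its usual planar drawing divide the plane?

243

The grid has V = 12·23 = 276 vertices and E = 12·22 + 23·11 = 517 edges.
F = 2 − V + E = 2 − 276 + 517 = 243.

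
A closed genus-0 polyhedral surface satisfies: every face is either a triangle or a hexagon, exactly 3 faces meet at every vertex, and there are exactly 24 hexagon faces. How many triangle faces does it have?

Let x be the number of triangles; then F = 24 + x.
Edge–face incidences: 2E = 6·24 + 3·x = 144 + 3x.
Every vertex has degree 3, so 3V = 2E.
Euler: V − E + F = 2 ⇒ (2E)/3 − E + (24 + x) = 2.
Multiply by 6: 2·(2E) − 3·(2E) + 6·(24 + x) = 12, i.e. 144 + 6x − (144 + 3x) = 12.
Collecting terms: 3x = 12, so x = 4.
Then 2E = 144 + 3·4 = 156, so E = 78, V = 2E/3 = 52, F = 24 + 4 = 28.

4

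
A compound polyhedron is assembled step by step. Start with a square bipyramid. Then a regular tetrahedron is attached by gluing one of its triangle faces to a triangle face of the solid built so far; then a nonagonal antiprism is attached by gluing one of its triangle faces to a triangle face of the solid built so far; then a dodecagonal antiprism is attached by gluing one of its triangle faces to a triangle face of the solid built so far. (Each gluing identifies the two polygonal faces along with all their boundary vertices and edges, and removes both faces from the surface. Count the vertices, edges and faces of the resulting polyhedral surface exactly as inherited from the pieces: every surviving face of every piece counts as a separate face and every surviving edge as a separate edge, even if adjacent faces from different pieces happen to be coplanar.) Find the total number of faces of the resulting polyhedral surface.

52

A square bipyramid: V=6, E=12, F=8.
Attach a regular tetrahedron (V=4, E=6, F=4) along a 3-gon: merge 3 vertices and 3 edges, delete both glued faces → V=7, E=15, F=10.
Attach a nonagonal antiprism (V=18, E=36, F=20) along a 3-gon: merge 3 vertices and 3 edges, delete both glued faces → V=22, E=48, F=28.
Attach a dodecagonal antiprism (V=24, E=48, F=26) along a 3-gon: merge 3 vertices and 3 edges, delete both glued faces → V=43, E=93, F=52.
Check: V − E + F = 43 − 93 + 52 = 2.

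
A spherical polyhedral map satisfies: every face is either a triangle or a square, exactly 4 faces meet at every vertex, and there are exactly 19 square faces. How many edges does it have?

Let x be the number of triangles; then F = 19 + x.
Edge–face incidences: 2E = 4·19 + 3·x = 76 + 3x.
Every vertex has degree 4, so 4V = 2E.
Euler: V − E + F = 2 ⇒ (2E)/4 − E + (19 + x) = 2.
Multiply by 8: 2·(2E) − 4·(2E) + 8·(19 + x) = 16, i.e. 152 + 8x − 2·(76 + 3x) = 16.
Collecting terms: 2x = 16, so x = 8.
Then 2E = 76 + 3·8 = 100, so E = 50, V = 2E/4 = 25, F = 19 + 8 = 27.

50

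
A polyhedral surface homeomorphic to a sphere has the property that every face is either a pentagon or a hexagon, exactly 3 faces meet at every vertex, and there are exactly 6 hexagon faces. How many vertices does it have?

32

Let x be the number of pentagons; then F = 6 + x.
Edge–face incidences: 2E = 6·6 + 5·x = 36 + 5x.
Every vertex has degree 3, so 3V = 2E.
Euler: V − E + F = 2 ⇒ (2E)/3 − E + (6 + x) = 2.
Multiply by 6: 2·(2E) − 3·(2E) + 6·(6 + x) = 12, i.e. 36 + 6x − (36 + 5x) = 12.
Collecting terms: x = 12.
Then 2E = 36 + 5·12 = 96, so E = 48, V = 2E/3 = 32, F = 6 + 12 = 18.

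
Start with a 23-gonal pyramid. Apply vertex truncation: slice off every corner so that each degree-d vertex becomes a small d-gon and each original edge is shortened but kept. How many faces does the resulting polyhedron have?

48

The base solid has V = 24, E = 46, F = 24.
Truncation replaces each original edge-end by a new vertex, so V′ = 2E = 92.
Each original edge survives, and each old vertex of degree d contributes d new edges; summing degrees gives Σd = 2E, so E′ = E + 2E = 3E = 138.
Each original face survives and each original vertex becomes one new face: F′ = F + V = 48.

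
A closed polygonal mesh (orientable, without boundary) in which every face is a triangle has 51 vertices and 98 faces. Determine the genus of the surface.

0

Every face is a triangle, so 2E = 3·98 = 294, giving E = 147.
χ = V − E + F = 51 − 147 + 98 = 2.
For a closed orientable surface χ = 2 − 2g, so g = (2 − (2))/2 = 0.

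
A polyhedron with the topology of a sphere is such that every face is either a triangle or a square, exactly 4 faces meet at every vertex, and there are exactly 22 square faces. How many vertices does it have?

Let x be the number of triangles; then F = 22 + x.
Edge–face incidences: 2E = 4·22 + 3·x = 88 + 3x.
Every vertex has degree 4, so 4V = 2E.
Euler: V − E + F = 2 ⇒ (2E)/4 − E + (22 + x) = 2.
Multiply by 8: 2·(2E) − 4·(2E) + 8·(22 + x) = 16, i.e. 176 + 8x − 2·(88 + 3x) = 16.
Collecting terms: 2x = 16, so x = 8.
Then 2E = 88 + 3·8 = 112, so E = 56, V = 2E/4 = 28, F = 22 + 8 = 30.

28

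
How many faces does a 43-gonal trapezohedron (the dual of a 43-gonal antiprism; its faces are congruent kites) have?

The n-trapezohedron (dual of the n-antiprism) has V = 2·43 + 2 = 88, E = 4·43 = 172, F = 2·43 = 86.

86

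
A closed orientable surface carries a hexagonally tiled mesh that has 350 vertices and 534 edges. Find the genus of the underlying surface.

4

Every face is a hexagon and each edge borders two faces, so 6F = 2·534, giving F = 178.
χ = V − E + F = 350 − 534 + 178 = -6.
For a closed orientable surface χ = 2 − 2g, so g = (2 − (-6))/2 = 4.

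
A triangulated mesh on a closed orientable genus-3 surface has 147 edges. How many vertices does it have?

45

χ = 2 − 2·3 = -4, and every face is a triangle so 3F = 2E.
F = 2E/3 = 98. Then V = -4 + E − F = -4 + 147 − 98 = 45.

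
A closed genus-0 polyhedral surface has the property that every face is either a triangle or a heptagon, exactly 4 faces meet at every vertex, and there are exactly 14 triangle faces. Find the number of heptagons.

Let x be the number of heptagons; then F = 14 + x.
Edge–face incidences: 2E = 3·14 + 7·x = 42 + 7x.
Every vertex has degree 4, so 4V = 2E.
Euler: V − E + F = 2 ⇒ (2E)/4 − E + (14 + x) = 2.
Multiply by 8: 2·(2E) − 4·(2E) + 8·(14 + x) = 16, i.e. 112 + 8x − 2·(42 + 7x) = 16.
Collecting terms: −6x + 28 = 16, so −6x = −12, so x = 2.
Then 2E = 42 + 7·2 = 56, so E = 28, V = 2E/4 = 14, F = 14 + 2 = 16.

2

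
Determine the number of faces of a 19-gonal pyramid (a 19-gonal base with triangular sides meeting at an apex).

A pyramid on an n-gon base has one n-gon and n triangles: V = 19 + 1 = 20, E = 2·19 = 38, F = 19 + 1 = 20.

20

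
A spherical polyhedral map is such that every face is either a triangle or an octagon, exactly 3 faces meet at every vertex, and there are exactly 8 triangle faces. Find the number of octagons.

6

Let x be the number of octagons; then F = 8 + x.
Edge–face incidences: 2E = 3·8 + 8·x = 24 + 8x.
Every vertex has degree 3, so 3V = 2E.
Euler: V − E + F = 2 ⇒ (2E)/3 − E + (8 + x) = 2.
Multiply by 6: 2·(2E) − 3·(2E) + 6·(8 + x) = 12, i.e. 48 + 6x − (24 + 8x) = 12.
Collecting terms: −2x + 24 = 12, so −2x = −12, so x = 6.
Then 2E = 24 + 8·6 = 72, so E = 36, V = 2E/3 = 24, F = 8 + 6 = 14.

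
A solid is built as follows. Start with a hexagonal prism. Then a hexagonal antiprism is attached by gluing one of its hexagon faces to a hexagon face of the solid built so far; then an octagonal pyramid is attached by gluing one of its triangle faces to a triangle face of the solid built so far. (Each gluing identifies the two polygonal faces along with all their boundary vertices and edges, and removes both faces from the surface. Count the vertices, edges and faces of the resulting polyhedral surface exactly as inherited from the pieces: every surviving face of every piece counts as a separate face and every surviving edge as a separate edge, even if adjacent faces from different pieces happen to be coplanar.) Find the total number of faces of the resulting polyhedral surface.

A hexagonal prism: V=12, E=18, F=8.
Attach a hexagonal antiprism (V=12, E=24, F=14) along a 6-gon: merge 6 vertices and 6 edges, delete both glued faces → V=18, E=36, F=20.
Attach an octagonal pyramid (V=9, E=16, F=9) along a 3-gon: merge 3 vertices and 3 edges, delete both glued faces → V=24, E=49, F=27.
Check: V − E + F = 24 − 49 + 27 = 2.

27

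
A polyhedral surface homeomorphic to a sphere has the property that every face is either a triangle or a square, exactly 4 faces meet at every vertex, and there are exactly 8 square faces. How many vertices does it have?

Let x be the number of triangles; then F = 8 + x.
Edge–face incidences: 2E = 4·8 + 3·x = 32 + 3x.
Every vertex has degree 4, so 4V = 2E.
Euler: V − E + F = 2 ⇒ (2E)/4 − E + (8 + x) = 2.
Multiply by 8: 2·(2E) − 4·(2E) + 8·(8 + x) = 16, i.e. 64 + 8x − 2·(32 + 3x) = 16.
Collecting terms: 2x = 16, so x = 8.
Then 2E = 32 + 3·8 = 56, so E = 28, V = 2E/4 = 14, F = 8 + 8 = 16.

14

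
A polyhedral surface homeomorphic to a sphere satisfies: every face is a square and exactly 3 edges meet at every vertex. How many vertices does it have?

8

Each face has 4 edges and each edge borders two faces, so 2E = 4F.
Each vertex has degree 3, so 3V = 2E and hence V = 4F/3.
Euler: V − E + F = 2 ⇒ (4F/3) − (4F/2) + F = 2.
Multiply by 6: (8 − 12 + 6)F = 12, i.e. 2F = 12.
So F = 6, E = 4·6/2 = 12, V = 4·6/3 = 8.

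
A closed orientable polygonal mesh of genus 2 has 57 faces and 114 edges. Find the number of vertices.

For a closed orientable surface of genus 2, χ = 2 − 2·2 = -2.
V = -2 + E − F = -2 + 114 − 57 = 55.

55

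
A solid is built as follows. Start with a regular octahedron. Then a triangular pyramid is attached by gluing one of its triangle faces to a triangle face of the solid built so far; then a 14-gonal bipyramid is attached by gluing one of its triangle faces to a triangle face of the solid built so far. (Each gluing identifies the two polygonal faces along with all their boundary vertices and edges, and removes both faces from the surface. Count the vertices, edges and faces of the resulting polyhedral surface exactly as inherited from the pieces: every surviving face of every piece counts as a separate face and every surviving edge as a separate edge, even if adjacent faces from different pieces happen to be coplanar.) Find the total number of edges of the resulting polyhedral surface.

A regular octahedron: V=6, E=12, F=8.
Attach a triangular pyramid (V=4, E=6, F=4) along a 3-gon: merge 3 vertices and 3 edges, delete both glued faces → V=7, E=15, F=10.
Attach a 14-gonal bipyramid (V=16, E=42, F=28) along a 3-gon: merge 3 vertices and 3 edges, delete both glued faces → V=20, E=54, F=36.
Check: V − E + F = 20 − 54 + 36 = 2.

54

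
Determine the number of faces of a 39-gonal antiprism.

80

An antiprism on an n-gon has two n-gon caps and 2n triangles: V = 2·39 = 78, E = 4·39 = 156, F = 2·39 + 2 = 80.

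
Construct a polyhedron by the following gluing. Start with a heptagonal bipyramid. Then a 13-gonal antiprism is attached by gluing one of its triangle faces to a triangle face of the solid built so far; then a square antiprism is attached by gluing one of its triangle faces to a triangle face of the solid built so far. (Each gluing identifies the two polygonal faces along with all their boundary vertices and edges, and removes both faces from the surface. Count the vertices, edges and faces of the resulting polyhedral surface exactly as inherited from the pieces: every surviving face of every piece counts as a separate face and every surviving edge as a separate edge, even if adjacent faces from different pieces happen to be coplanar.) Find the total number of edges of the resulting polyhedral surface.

A heptagonal bipyramid: V=9, E=21, F=14.
Attach a 13-gonal antiprism (V=26, E=52, F=28) along a 3-gon: merge 3 vertices and 3 edges, delete both glued faces → V=32, E=70, F=40.
Attach a square antiprism (V=8, E=16, F=10) along a 3-gon: merge 3 vertices and 3 edges, delete both glued faces → V=37, E=83, F=48.
Check: V − E + F = 37 − 83 + 48 = 2.

83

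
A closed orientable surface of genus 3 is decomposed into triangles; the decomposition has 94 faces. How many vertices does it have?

χ = 2 − 2·3 = -4, and every face is a triangle so 3F = 2E.
E = 3·94/2 = 141. Then V = -4 + E − F = -4 + 141 − 94 = 43.

43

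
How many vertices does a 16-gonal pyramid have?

17

A pyramid on an n-gon base has one n-gon and n triangles: V = 16 + 1 = 17, E = 2·16 = 32, F = 16 + 1 = 17.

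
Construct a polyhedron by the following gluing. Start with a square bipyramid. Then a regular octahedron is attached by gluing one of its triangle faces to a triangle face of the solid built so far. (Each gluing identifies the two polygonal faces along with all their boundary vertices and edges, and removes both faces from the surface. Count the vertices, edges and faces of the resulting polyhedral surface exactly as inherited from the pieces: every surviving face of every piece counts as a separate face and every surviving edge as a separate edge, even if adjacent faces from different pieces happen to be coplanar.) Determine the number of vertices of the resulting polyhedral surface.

9

A square bipyramid: V=6, E=12, F=8.
Attach a regular octahedron (V=6, E=12, F=8) along a 3-gon: merge 3 vertices and 3 edges, delete both glued faces → V=9, E=21, F=14.
Check: V − E + F = 9 − 21 + 14 = 2.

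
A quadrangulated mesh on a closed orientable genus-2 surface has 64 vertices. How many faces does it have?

66

χ = 2 − 2·2 = -2, and every face is a square so 4F = 2E.
V − E + F = -2 with E = 4F/2 gives 64 − (4/2 − 1)·F = -2, so F = 66 and E = 132.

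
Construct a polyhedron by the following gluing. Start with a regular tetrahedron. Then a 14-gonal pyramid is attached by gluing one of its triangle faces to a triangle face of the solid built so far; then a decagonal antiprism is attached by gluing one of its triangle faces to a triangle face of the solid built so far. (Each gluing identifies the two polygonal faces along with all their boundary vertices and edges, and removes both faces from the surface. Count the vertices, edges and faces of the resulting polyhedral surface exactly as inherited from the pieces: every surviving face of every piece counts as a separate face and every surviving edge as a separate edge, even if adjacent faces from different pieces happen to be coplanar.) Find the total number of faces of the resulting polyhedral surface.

37

A regular tetrahedron: V=4, E=6, F=4.
Attach a 14-gonal pyramid (V=15, E=28, F=15) along a 3-gon: merge 3 vertices and 3 edges, delete both glued faces → V=16, E=31, F=17.
Attach a decagonal antiprism (V=20, E=40, F=22) along a 3-gon: merge 3 vertices and 3 edges, delete both glued faces → V=33, E=68, F=37.
Check: V − E + F = 33 − 68 + 37 = 2.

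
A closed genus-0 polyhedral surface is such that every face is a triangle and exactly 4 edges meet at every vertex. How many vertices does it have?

6

Each face has 3 edges and each edge borders two faces, so 2E = 3F.
Each vertex has degree 4, so 4V = 2E and hence V = 3F/4.
Euler: V − E + F = 2 ⇒ (3F/4) − (3F/2) + F = 2.
Multiply by 8: (6 − 12 + 8)F = 16, i.e. 2F = 16.
So F = 8, E = 3·8/2 = 12, V = 3·8/4 = 6.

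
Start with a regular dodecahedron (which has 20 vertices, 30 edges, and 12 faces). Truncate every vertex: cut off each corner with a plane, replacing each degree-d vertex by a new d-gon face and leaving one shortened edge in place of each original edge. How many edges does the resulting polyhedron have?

90

Truncation replaces each original edge-end by a new vertex, so V′ = 2E = 60.
Each original edge survives, and each old vertex of degree d contributes d new edges; summing degrees gives Σd = 2E, so E′ = E + 2E = 3E = 90.
Each original face survives and each original vertex becomes one new face: F′ = F + V = 32.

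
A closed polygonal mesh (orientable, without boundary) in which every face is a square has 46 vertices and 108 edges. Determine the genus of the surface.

Every face is a square and each edge borders two faces, so 4F = 2·108, giving F = 54.
χ = V − E + F = 46 − 108 + 54 = -8.
For a closed orientable surface χ = 2 − 2g, so g = (2 − (-8))/2 = 5.

5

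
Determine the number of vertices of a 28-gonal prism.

A prism on an n-gon has two n-gon bases and n rectangular sides: V = 2·28 = 56, E = 3·28 = 84, F = 28 + 2 = 30.

56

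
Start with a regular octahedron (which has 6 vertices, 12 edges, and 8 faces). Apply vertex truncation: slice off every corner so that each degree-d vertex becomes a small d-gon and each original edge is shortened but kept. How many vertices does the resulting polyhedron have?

24

Truncation replaces each original edge-end by a new vertex, so V′ = 2E = 24.
Each original edge survives, and each old vertex of degree d contributes d new edges; summing degrees gives Σd = 2E, so E′ = E + 2E = 3E = 36.
Each original face survives and each original vertex becomes one new face: F′ = F + V = 14.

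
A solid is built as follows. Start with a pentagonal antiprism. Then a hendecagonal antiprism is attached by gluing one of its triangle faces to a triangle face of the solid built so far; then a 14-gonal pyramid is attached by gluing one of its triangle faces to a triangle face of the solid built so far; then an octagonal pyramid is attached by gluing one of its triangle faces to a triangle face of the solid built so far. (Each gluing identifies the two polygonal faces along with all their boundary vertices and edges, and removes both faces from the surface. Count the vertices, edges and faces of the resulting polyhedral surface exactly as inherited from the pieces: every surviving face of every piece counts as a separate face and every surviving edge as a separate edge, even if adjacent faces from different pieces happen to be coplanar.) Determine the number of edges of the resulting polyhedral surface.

A pentagonal antiprism: V=10, E=20, F=12.
Attach a hendecagonal antiprism (V=22, E=44, F=24) along a 3-gon: merge 3 vertices and 3 edges, delete both glued faces → V=29, E=61, F=34.
Attach a 14-gonal pyramid (V=15, E=28, F=15) along a 3-gon: merge 3 vertices and 3 edges, delete both glued faces → V=41, E=86, F=47.
Attach an octagonal pyramid (V=9, E=16, F=9) along a 3-gon: merge 3 vertices and 3 edges, delete both glued faces → V=47, E=99, F=54.
Check: V − E + F = 47 − 99 + 54 = 2.

99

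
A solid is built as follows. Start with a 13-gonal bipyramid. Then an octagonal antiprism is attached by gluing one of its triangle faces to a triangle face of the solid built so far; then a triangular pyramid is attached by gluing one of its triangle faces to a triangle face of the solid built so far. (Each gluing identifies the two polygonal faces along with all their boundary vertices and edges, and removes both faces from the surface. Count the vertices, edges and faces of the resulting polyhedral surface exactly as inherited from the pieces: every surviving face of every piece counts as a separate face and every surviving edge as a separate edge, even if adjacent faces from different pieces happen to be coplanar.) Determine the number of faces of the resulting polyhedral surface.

A 13-gonal bipyramid: V=15, E=39, F=26.
Attach an octagonal antiprism (V=16, E=32, F=18) along a 3-gon: merge 3 vertices and 3 edges, delete both glued faces → V=28, E=68, F=42.
Attach a triangular pyramid (V=4, E=6, F=4) along a 3-gon: merge 3 vertices and 3 edges, delete both glued faces → V=29, E=71, F=44.
Check: V − E + F = 29 − 71 + 44 = 2.

44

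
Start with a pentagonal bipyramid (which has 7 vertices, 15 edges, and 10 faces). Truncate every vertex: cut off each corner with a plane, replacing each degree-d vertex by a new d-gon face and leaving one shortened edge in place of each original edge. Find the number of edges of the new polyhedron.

Truncation replaces each original edge-end by a new vertex, so V′ = 2E = 30.
Each original edge survives, and each old vertex of degree d contributes d new edges; summing degrees gives Σd = 2E, so E′ = E + 2E = 3E = 45.
Each original face survives and each original vertex becomes one new face: F′ = F + V = 17.

45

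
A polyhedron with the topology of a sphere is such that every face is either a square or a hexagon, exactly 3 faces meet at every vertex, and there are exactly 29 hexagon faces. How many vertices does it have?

Let x be the number of squares; then F = 29 + x.
Edge–face incidences: 2E = 6·29 + 4·x = 174 + 4x.
Every vertex has degree 3, so 3V = 2E.
Euler: V − E + F = 2 ⇒ (2E)/3 − E + (29 + x) = 2.
Multiply by 6: 2·(2E) − 3·(2E) + 6·(29 + x) = 12, i.e. 174 + 6x − (174 + 4x) = 12.
Collecting terms: 2x = 12, so x = 6.
Then 2E = 174 + 4·6 = 198, so E = 99, V = 2E/3 = 66, F = 29 + 6 = 35.

66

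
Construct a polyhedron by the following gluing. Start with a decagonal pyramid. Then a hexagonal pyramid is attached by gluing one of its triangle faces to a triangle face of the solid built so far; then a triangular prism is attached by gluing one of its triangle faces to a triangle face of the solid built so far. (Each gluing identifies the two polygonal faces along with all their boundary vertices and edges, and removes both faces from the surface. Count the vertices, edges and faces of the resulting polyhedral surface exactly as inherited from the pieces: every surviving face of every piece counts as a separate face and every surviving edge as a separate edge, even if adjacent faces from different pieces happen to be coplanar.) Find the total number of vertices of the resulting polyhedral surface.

18

A decagonal pyramid: V=11, E=20, F=11.
Attach a hexagonal pyramid (V=7, E=12, F=7) along a 3-gon: merge 3 vertices and 3 edges, delete both glued faces → V=15, E=29, F=16.
Attach a triangular prism (V=6, E=9, F=5) along a 3-gon: merge 3 vertices and 3 edges, delete both glued faces → V=18, E=35, F=19.
Check: V − E + F = 18 − 35 + 19 = 2.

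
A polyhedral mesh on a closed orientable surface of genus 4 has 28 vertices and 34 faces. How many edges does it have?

68

For a closed orientable surface of genus 4, χ = 2 − 2·4 = -6.
E = V + F − (-6) = 28 + 34 − (-6) = 68.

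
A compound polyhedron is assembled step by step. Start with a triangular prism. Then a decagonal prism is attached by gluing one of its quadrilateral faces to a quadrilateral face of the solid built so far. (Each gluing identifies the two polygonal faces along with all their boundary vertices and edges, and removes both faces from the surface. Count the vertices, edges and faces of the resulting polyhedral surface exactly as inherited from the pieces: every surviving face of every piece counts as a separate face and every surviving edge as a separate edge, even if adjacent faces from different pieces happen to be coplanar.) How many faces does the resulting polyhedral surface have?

A triangular prism: V=6, E=9, F=5.
Attach a decagonal prism (V=20, E=30, F=12) along a 4-gon: merge 4 vertices and 4 edges, delete both glued faces → V=22, E=35, F=15.
Check: V − E + F = 22 − 35 + 15 = 2.

15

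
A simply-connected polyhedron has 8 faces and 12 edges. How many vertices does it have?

6

Here V − E + F = 2.
V = 2 + E − F = 2 + 12 − 8 = 6.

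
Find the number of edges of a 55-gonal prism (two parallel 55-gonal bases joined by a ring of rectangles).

A prism on an n-gon has two n-gon bases and n rectangular sides: V = 2·55 = 110, E = 3·55 = 165, F = 55 + 2 = 57.

165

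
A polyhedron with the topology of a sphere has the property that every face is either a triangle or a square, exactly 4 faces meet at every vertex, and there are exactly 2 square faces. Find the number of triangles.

8

Let x be the number of triangles; then F = 2 + x.
Edge–face incidences: 2E = 4·2 + 3·x = 8 + 3x.
Every vertex has degree 4, so 4V = 2E.
Euler: V − E + F = 2 ⇒ (2E)/4 − E + (2 + x) = 2.
Multiply by 8: 2·(2E) − 4·(2E) + 8·(2 + x) = 16, i.e. 16 + 8x − 2·(8 + 3x) = 16.
Collecting terms: 2x = 16, so x = 8.
Then 2E = 8 + 3·8 = 32, so E = 16, V = 2E/4 = 8, F = 2 + 8 = 10.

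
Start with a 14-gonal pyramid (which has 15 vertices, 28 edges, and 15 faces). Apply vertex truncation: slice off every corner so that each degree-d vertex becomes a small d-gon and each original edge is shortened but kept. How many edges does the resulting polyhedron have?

84

Truncation replaces each original edge-end by a new vertex, so V′ = 2E = 56.
Each original edge survives, and each old vertex of degree d contributes d new edges; summing degrees gives Σd = 2E, so E′ = E + 2E = 3E = 84.
Each original face survives and each original vertex becomes one new face: F′ = F + V = 30.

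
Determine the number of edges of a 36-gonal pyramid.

72

A pyramid on an n-gon base has one n-gon and n triangles: V = 36 + 1 = 37, E = 2·36 = 72, F = 36 + 1 = 37.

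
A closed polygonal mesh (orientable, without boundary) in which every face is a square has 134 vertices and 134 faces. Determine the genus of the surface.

Every face is a square, so 2E = 4·134 = 536, giving E = 268.
χ = V − E + F = 134 − 268 + 134 = 0.
For a closed orientable surface χ = 2 − 2g, so g = (2 − (0))/2 = 1.

1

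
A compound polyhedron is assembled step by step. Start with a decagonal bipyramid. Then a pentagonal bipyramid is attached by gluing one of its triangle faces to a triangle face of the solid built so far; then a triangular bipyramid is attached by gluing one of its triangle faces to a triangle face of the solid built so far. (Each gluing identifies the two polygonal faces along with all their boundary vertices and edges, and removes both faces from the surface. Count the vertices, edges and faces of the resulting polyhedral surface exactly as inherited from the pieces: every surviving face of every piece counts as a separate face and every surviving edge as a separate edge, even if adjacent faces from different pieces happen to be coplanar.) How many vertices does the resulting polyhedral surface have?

18

A decagonal bipyramid: V=12, E=30, F=20.
Attach a pentagonal bipyramid (V=7, E=15, F=10) along a 3-gon: merge 3 vertices and 3 edges, delete both glued faces → V=16, E=42, F=28.
Attach a triangular bipyramid (V=5, E=9, F=6) along a 3-gon: merge 3 vertices and 3 edges, delete both glued faces → V=18, E=48, F=32.
Check: V − E + F = 18 − 48 + 32 = 2.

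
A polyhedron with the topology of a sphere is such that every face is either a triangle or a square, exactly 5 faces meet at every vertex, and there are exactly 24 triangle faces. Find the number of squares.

Let x be the number of squares; then F = 24 + x.
Edge–face incidences: 2E = 3·24 + 4·x = 72 + 4x.
Every vertex has degree 5, so 5V = 2E.
Euler: V − E + F = 2 ⇒ (2E)/5 − E + (24 + x) = 2.
Multiply by 10: 2·(2E) − 5·(2E) + 10·(24 + x) = 20, i.e. 240 + 10x − 3·(72 + 4x) = 20.
Collecting terms: −2x + 24 = 20, so −2x = −4, so x = 2.
Then 2E = 72 + 4·2 = 80, so E = 40, V = 2E/5 = 16, F = 24 + 2 = 26.

2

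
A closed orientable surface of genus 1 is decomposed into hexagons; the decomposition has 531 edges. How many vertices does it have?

354

χ = 2 − 2·1 = 0, and every face is a hexagon so 6F = 2E.
F = 2E/6 = 177. Then V = 0 + E − F = 0 + 531 − 177 = 354.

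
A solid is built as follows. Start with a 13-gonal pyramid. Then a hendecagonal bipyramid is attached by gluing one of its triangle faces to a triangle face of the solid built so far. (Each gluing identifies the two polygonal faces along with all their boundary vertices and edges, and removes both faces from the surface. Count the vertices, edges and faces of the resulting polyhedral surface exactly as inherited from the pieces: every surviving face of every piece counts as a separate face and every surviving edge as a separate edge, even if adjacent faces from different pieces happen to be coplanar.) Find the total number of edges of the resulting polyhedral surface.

A 13-gonal pyramid: V=14, E=26, F=14.
Attach a hendecagonal bipyramid (V=13, E=33, F=22) along a 3-gon: merge 3 vertices and 3 edges, delete both glued faces → V=24, E=56, F=34.
Check: V − E + F = 24 − 56 + 34 = 2.

56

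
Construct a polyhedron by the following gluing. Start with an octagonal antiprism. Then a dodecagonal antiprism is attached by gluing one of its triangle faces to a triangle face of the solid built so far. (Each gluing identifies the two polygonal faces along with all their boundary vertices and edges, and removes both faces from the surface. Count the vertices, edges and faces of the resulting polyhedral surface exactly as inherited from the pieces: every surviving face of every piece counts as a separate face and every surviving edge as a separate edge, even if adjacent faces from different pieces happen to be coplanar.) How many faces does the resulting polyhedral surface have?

42

An octagonal antiprism: V=16, E=32, F=18.
Attach a dodecagonal antiprism (V=24, E=48, F=26) along a 3-gon: merge 3 vertices and 3 edges, delete both glued faces → V=37, E=77, F=42.
Check: V − E + F = 37 − 77 + 42 = 2.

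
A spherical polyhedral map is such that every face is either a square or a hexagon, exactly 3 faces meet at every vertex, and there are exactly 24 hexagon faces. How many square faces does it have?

6

Let x be the number of squares; then F = 24 + x.
Edge–face incidences: 2E = 6·24 + 4·x = 144 + 4x.
Every vertex has degree 3, so 3V = 2E.
Euler: V − E + F = 2 ⇒ (2E)/3 − E + (24 + x) = 2.
Multiply by 6: 2·(2E) − 3·(2E) + 6·(24 + x) = 12, i.e. 144 + 6x − (144 + 4x) = 12.
Collecting terms: 2x = 12, so x = 6.
Then 2E = 144 + 4·6 = 168, so E = 84, V = 2E/3 = 56, F = 24 + 6 = 30.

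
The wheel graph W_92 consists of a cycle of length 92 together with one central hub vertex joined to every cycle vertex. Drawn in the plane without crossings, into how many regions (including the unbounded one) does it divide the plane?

W_92 has V = 92 + 1 = 93 vertices and E = 2·92 = 184 edges.
By Euler's formula F = 2 − V + E = 2 − 93 + 184 = 93.

93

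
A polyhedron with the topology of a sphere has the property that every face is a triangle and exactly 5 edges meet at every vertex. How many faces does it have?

20

Each face has 3 edges and each edge borders two faces, so 2E = 3F.
Each vertex has degree 5, so 5V = 2E and hence V = 3F/5.
Euler: V − E + F = 2 ⇒ (3F/5) − (3F/2) + F = 2.
Multiply by 10: (6 − 15 + 10)F = 20, i.e. 1F = 20.
So F = 20, E = 3·20/2 = 30, V = 3·20/5 = 12.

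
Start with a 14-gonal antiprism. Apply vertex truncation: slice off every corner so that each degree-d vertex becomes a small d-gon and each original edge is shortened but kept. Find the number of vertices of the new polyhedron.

112

The base solid has V = 28, E = 56, F = 30.
Truncation replaces each original edge-end by a new vertex, so V′ = 2E = 112.
Each original edge survives, and each old vertex of degree d contributes d new edges; summing degrees gives Σd = 2E, so E′ = E + 2E = 3E = 168.
Each original face survives and each original vertex becomes one new face: F′ = F + V = 58.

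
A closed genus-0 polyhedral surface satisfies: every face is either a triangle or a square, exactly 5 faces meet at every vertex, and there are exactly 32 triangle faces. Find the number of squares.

6

Let x be the number of squares; then F = 32 + x.
Edge–face incidences: 2E = 3·32 + 4·x = 96 + 4x.
Every vertex has degree 5, so 5V = 2E.
Euler: V − E + F = 2 ⇒ (2E)/5 − E + (32 + x) = 2.
Multiply by 10: 2·(2E) − 5·(2E) + 10·(32 + x) = 20, i.e. 320 + 10x − 3·(96 + 4x) = 20.
Collecting terms: −2x + 32 = 20, so −2x = −12, so x = 6.
Then 2E = 96 + 4·6 = 120, so E = 60, V = 2E/5 = 24, F = 32 + 6 = 38.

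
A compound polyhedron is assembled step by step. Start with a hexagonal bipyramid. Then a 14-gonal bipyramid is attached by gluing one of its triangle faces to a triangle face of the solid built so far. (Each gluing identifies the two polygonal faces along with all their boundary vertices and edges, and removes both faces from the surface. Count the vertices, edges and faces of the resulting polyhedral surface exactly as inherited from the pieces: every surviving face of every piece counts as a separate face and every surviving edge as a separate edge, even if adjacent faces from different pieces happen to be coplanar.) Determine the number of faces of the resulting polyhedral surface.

38

A hexagonal bipyramid: V=8, E=18, F=12.
Attach a 14-gonal bipyramid (V=16, E=42, F=28) along a 3-gon: merge 3 vertices and 3 edges, delete both glued faces → V=21, E=57, F=38.
Check: V − E + F = 21 − 57 + 38 = 2.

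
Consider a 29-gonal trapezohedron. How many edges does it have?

The n-trapezohedron (dual of the n-antiprism) has V = 2·29 + 2 = 60, E = 4·29 = 116, F = 2·29 = 58.

116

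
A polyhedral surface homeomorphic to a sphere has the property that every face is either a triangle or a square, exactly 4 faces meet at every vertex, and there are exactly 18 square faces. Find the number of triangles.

8

Let x be the number of triangles; then F = 18 + x.
Edge–face incidences: 2E = 4·18 + 3·x = 72 + 3x.
Every vertex has degree 4, so 4V = 2E.
Euler: V − E + F = 2 ⇒ (2E)/4 − E + (18 + x) = 2.
Multiply by 8: 2·(2E) − 4·(2E) + 8·(18 + x) = 16, i.e. 144 + 8x − 2·(72 + 3x) = 16.
Collecting terms: 2x = 16, so x = 8.
Then 2E = 72 + 3·8 = 96, so E = 48, V = 2E/4 = 24, F = 18 + 8 = 26.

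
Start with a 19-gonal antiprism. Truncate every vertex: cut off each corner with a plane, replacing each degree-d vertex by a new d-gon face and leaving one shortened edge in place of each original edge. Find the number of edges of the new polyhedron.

The base solid has V = 38, E = 76, F = 40.
Truncation replaces each original edge-end by a new vertex, so V′ = 2E = 152.
Each original edge survives, and each old vertex of degree d contributes d new edges; summing degrees gives Σd = 2E, so E′ = E + 2E = 3E = 228.
Each original face survives and each original vertex becomes one new face: F′ = F + V = 78.

228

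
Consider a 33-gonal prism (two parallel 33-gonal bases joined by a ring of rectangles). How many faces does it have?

A prism on an n-gon has two n-gon bases and n rectangular sides: V = 2·33 = 66, E = 3·33 = 99, F = 33 + 2 = 35.

35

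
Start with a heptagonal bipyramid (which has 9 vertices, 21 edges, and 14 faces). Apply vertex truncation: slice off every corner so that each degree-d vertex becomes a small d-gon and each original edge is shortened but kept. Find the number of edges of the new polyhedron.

63

Truncation replaces each original edge-end by a new vertex, so V′ = 2E = 42.
Each original edge survives, and each old vertex of degree d contributes d new edges; summing degrees gives Σd = 2E, so E′ = E + 2E = 3E = 63.
Each original face survives and each original vertex becomes one new face: F′ = F + V = 23.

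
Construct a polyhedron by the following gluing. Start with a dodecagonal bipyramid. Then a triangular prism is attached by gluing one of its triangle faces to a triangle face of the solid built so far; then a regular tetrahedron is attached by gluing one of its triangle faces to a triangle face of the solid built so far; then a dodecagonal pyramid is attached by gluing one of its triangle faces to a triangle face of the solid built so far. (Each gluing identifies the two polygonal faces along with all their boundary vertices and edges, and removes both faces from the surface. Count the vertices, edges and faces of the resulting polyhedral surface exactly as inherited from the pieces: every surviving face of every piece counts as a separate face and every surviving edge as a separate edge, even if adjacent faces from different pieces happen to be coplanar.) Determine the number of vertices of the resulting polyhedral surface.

28

A dodecagonal bipyramid: V=14, E=36, F=24.
Attach a triangular prism (V=6, E=9, F=5) along a 3-gon: merge 3 vertices and 3 edges, delete both glued faces → V=17, E=42, F=27.
Attach a regular tetrahedron (V=4, E=6, F=4) along a 3-gon: merge 3 vertices and 3 edges, delete both glued faces → V=18, E=45, F=29.
Attach a dodecagonal pyramid (V=13, E=24, F=13) along a 3-gon: merge 3 vertices and 3 edges, delete both glued faces → V=28, E=66, F=40.
Check: V − E + F = 28 − 66 + 40 = 2.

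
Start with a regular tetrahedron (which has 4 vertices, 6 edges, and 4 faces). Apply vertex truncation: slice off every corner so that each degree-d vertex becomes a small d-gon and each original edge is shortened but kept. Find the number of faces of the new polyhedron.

Truncation replaces each original edge-end by a new vertex, so V′ = 2E = 12.
Each original edge survives, and each old vertex of degree d contributes d new edges; summing degrees gives Σd = 2E, so E′ = E + 2E = 3E = 18.
Each original face survives and each original vertex becomes one new face: F′ = F + V = 8.

8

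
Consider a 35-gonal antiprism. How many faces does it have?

An antiprism on an n-gon has two n-gon caps and 2n triangles: V = 2·35 = 70, E = 4·35 = 140, F = 2·35 + 2 = 72.

72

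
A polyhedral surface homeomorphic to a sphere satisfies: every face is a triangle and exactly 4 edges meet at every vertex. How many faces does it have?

Each face has 3 edges and each edge borders two faces, so 2E = 3F.
Each vertex has degree 4, so 4V = 2E and hence V = 3F/4.
Euler: V − E + F = 2 ⇒ (3F/4) − (3F/2) + F = 2.
Multiply by 8: (6 − 12 + 8)F = 16, i.e. 2F = 16.
So F = 8, E = 3·8/2 = 12, V = 3·8/4 = 6.

8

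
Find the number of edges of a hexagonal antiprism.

24

An antiprism on an n-gon has two n-gon caps and 2n triangles: V = 2·6 = 12, E = 4·6 = 24, F = 2·6 + 2 = 14.
Check: V − E + F = 12 − 24 + 14 = 2.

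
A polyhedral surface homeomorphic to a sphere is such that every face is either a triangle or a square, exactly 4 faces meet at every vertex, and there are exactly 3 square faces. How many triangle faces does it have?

8

Let x be the number of triangles; then F = 3 + x.
Edge–face incidences: 2E = 4·3 + 3·x = 12 + 3x.
Every vertex has degree 4, so 4V = 2E.
Euler: V − E + F = 2 ⇒ (2E)/4 − E + (3 + x) = 2.
Multiply by 8: 2·(2E) − 4·(2E) + 8·(3 + x) = 16, i.e. 24 + 8x − 2·(12 + 3x) = 16.
Collecting terms: 2x = 16, so x = 8.
Then 2E = 12 + 3·8 = 36, so E = 18, V = 2E/4 = 9, F = 3 + 8 = 11.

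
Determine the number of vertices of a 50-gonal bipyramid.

A bipyramid over an n-gon has 2n triangular faces and n + 2 vertices: V = 50 + 2 = 52, E = 3·50 = 150, F = 2·50 = 100.
Check: V − E + F = 52 − 150 + 100 = 2.

52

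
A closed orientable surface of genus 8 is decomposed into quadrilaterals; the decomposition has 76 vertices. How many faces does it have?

χ = 2 − 2·8 = -14, and every face is a square so 4F = 2E.
V − E + F = -14 with E = 4F/2 gives 76 − (4/2 − 1)·F = -14, so F = 90 and E = 180.

90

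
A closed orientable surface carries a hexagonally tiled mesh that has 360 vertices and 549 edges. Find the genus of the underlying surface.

4

Every face is a hexagon and each edge borders two faces, so 6F = 2·549, giving F = 183.
χ = V − E + F = 360 − 549 + 183 = -6.
For a closed orientable surface χ = 2 − 2g, so g = (2 − (-6))/2 = 4.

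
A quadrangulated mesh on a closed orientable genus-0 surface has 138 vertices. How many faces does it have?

χ = 2 − 2·0 = 2, and every face is a square so 4F = 2E.
V − E + F = 2 with E = 4F/2 gives 138 − (4/2 − 1)·F = 2, so F = 136 and E = 272.

136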